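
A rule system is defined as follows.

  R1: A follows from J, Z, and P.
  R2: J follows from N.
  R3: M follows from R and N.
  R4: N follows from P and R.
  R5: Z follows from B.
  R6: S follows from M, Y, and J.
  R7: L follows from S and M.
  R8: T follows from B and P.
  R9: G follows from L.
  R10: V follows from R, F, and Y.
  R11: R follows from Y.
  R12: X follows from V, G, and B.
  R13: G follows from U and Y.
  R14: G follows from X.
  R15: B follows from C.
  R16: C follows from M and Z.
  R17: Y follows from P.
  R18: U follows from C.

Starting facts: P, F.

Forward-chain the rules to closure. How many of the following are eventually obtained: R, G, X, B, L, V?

4

P holds, so Y follows (R17).
From Y, R11 gives R.
From R, F, and Y, R10 gives V.
P and R hold, so N follows (R4).
R and N hold, so M follows (R3).
N holds, so J follows (R2).
From M, Y, and J, R6 gives S.
S and M hold, so L follows (R7).
From L, R9 gives G.
R: reached.
G: reached.
X would need V, G, and B (R12), but B is never established.
B would need C (R15), but C is never established.
L: reached.
V: reached.
Reached: R, G, L, and V — 4 of the 6.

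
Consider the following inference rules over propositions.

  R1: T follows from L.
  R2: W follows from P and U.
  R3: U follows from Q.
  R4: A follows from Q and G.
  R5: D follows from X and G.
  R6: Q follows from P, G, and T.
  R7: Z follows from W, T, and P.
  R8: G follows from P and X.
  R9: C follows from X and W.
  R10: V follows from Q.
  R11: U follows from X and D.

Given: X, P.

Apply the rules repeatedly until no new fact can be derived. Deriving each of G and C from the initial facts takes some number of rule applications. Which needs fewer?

G: P and X hold, so G follows (R8). [1 rule application]
C: From P and X, R8 gives G. From X and G, R5 gives D. X and D hold, so U follows (R11). From P and U, R2 gives W. From X and W, R9 gives C. [5 rule applications]
G needs fewer.

G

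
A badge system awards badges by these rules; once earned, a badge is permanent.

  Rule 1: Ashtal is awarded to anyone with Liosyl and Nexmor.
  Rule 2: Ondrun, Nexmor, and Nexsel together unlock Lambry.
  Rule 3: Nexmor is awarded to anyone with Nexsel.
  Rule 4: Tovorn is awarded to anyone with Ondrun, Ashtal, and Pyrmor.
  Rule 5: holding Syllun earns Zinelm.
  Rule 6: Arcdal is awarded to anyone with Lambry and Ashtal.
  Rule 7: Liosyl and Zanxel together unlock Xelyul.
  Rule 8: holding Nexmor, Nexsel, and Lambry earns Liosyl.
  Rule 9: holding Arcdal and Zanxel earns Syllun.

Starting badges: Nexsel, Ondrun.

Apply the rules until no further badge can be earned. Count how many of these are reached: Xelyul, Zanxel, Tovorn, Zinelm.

Xelyul would need Liosyl and Zanxel (Rule 7), but Zanxel is never earned.
No rule produces Zanxel, and it is not given.
Tovorn would need Ondrun, Ashtal, and Pyrmor (Rule 4), but Pyrmor is never earned.
Zinelm would need Syllun (Rule 5), but Syllun is never earned.
None of the 4 are reached.

0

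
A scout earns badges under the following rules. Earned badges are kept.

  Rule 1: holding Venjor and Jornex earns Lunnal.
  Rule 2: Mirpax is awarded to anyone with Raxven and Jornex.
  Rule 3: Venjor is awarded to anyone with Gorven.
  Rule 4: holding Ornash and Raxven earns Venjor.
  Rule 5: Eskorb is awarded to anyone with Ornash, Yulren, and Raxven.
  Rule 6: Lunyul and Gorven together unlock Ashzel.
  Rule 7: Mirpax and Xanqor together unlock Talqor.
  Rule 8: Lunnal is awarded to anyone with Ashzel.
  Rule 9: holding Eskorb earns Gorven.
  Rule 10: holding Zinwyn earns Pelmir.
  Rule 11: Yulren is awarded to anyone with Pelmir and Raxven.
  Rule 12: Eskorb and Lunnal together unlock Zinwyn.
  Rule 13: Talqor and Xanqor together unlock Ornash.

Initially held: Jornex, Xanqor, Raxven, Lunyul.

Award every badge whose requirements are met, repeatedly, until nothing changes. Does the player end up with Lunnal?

With Raxven and Jornex, Mirpax is earned (Rule 2).
With Mirpax and Xanqor, Talqor is earned (Rule 7).
With Talqor and Xanqor, Ornash is earned (Rule 13).
With Ornash and Raxven, Venjor is earned (Rule 4).
With Venjor and Jornex, Lunnal is earned (Rule 1).

Yes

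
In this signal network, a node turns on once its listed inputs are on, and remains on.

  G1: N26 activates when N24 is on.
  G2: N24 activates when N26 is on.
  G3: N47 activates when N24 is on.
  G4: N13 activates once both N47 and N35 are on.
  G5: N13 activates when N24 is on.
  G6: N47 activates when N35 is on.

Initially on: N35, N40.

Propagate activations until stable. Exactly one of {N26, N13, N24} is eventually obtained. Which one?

N13

G6: N35 on → N47 on.
N47 and N35 are on, so N13 activates (G4).
N26 would need N24 (G1), but N24 never turns on. N24 would need N26 (G2), but N26 never turns on.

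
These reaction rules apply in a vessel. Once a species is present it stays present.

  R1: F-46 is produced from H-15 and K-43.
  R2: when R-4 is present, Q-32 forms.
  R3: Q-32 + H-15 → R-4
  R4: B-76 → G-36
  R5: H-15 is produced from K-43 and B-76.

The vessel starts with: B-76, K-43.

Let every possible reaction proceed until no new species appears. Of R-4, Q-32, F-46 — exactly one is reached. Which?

K-43 and B-76 present → H-15 forms (R5).
H-15 and K-43 present → F-46 forms (R1).
R-4 would need Q-32 and H-15 (R3), but Q-32 never forms. Q-32 would need R-4 (R2), but R-4 never forms.

F-46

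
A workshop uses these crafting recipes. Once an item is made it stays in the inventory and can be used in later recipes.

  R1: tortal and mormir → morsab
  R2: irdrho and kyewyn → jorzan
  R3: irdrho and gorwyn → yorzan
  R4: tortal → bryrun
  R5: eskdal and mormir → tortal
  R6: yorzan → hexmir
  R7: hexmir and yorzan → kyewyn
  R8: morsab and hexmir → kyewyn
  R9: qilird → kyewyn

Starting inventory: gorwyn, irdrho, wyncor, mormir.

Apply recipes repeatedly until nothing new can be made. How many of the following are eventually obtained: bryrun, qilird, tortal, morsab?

0

bryrun would need tortal (R4), but tortal is never obtained.
No rule produces qilird, and it is not given.
tortal would need eskdal and mormir (R5), but eskdal is never obtained.
morsab would need tortal and mormir (R1), but tortal is never obtained.
None of the 4 are reached.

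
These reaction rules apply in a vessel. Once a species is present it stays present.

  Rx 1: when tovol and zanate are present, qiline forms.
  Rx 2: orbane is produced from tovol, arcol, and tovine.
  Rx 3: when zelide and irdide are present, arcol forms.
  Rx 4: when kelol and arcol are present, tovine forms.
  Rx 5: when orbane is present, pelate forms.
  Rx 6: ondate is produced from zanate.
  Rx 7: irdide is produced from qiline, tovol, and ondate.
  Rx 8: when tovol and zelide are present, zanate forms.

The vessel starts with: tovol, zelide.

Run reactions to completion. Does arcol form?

Yes

tovol and zelide present → zanate forms (Rx 8).
zanate present → ondate forms (Rx 6).
tovol and zanate present → qiline forms (Rx 1).
qiline, tovol, and ondate present → irdide forms (Rx 7).
zelide and irdide present → arcol forms (Rx 3).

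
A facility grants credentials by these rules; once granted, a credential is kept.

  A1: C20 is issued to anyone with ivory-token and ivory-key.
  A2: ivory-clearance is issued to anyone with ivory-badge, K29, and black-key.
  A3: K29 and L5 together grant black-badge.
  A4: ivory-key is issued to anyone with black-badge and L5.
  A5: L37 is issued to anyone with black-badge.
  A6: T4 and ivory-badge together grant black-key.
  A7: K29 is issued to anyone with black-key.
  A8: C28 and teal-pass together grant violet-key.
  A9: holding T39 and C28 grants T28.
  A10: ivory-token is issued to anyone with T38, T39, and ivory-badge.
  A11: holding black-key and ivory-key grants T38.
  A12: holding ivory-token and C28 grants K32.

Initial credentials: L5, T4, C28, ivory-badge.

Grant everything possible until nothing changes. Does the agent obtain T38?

Holding T4 and ivory-badge grants black-key (A6).
Holding black-key grants K29 (A7).
Holding K29 and L5 grants black-badge (A3).
Holding black-badge and L5 grants ivory-key (A4).
Holding black-key and ivory-key grants T38 (A11).

Yes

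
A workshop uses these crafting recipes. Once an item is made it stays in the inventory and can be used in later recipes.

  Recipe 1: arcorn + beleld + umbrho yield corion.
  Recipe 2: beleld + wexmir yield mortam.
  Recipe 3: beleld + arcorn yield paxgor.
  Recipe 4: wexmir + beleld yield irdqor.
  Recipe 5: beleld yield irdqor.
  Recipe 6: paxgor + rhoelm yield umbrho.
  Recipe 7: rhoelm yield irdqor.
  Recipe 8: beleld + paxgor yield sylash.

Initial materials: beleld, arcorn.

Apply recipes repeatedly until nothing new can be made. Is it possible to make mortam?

No

mortam would need beleld and wexmir (Recipe 2), but wexmir is never obtained.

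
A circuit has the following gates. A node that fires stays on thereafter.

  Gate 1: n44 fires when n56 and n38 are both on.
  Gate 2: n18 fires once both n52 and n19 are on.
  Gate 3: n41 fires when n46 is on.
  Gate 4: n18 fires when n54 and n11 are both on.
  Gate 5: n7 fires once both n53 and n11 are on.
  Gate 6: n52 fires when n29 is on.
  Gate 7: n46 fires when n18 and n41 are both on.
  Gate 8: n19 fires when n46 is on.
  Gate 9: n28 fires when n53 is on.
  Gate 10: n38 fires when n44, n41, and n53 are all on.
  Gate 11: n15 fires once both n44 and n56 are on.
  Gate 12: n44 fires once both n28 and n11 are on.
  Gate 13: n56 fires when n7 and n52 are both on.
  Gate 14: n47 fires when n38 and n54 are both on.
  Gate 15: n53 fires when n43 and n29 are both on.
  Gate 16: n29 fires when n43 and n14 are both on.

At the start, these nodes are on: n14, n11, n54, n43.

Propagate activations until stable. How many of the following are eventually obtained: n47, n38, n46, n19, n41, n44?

n43 and n14 are on, so n29 fires (Gate 16).
n43 and n29 are on, so n53 fires (Gate 15).
Gate 9: n53 on → n28 on.
n28 and n11 are on, so n44 fires (Gate 12).
n47 would need n38 and n54 (Gate 14), but n38 never turns on.
n38 would need n44, n41, and n53 (Gate 10), but n41 never turns on.
n46 would need n18 and n41 (Gate 7), but n41 never turns on.
n19 would need n46 (Gate 8), but n46 never turns on.
n41 would need n46 (Gate 3), but n46 never turns on.
n44: reached.
Reached: n44 — 1 of the 6.

1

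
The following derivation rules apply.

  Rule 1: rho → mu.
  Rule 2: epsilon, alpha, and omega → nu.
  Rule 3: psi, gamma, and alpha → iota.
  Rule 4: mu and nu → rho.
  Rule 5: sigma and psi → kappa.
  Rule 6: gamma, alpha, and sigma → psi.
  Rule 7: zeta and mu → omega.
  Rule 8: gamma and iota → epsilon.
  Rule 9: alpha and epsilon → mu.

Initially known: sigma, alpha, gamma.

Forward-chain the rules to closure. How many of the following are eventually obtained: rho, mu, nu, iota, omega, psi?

From gamma, alpha, and sigma, Rule 6 gives psi.
psi, gamma, and alpha hold, so iota follows (Rule 3).
gamma and iota hold, so epsilon follows (Rule 8).
alpha and epsilon hold, so mu follows (Rule 9).
rho would need mu and nu (Rule 4), but nu is never established.
mu: reached.
nu would need epsilon, alpha, and omega (Rule 2), but omega is never established.
iota: reached.
omega would need zeta and mu (Rule 7), but zeta is never established.
psi: reached.
Reached: mu, iota, and psi — 3 of the 6.

3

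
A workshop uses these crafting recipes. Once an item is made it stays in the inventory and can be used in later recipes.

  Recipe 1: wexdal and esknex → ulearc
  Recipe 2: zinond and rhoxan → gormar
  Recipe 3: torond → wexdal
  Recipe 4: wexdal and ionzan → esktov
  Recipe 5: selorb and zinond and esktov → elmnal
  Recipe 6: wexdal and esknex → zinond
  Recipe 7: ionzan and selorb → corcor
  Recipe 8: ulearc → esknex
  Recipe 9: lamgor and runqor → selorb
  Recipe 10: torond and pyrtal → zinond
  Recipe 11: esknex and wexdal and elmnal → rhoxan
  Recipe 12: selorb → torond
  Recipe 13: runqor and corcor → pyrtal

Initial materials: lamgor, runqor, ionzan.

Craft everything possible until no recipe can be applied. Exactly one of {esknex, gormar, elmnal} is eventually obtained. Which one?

Using Recipe 9, lamgor and runqor make selorb.
ionzan and selorb → corcor (Recipe 7).
Using Recipe 12, selorb makes torond.
runqor and corcor → pyrtal (Recipe 13).
torond → wexdal (Recipe 3).
Using Recipe 10, torond and pyrtal make zinond.
wexdal and ionzan → esktov (Recipe 4).
selorb and zinond and esktov → elmnal (Recipe 5).
gormar would need zinond and rhoxan (Recipe 2), but rhoxan is never obtained. esknex would need ulearc (Recipe 8), but ulearc is never obtained.

elmnal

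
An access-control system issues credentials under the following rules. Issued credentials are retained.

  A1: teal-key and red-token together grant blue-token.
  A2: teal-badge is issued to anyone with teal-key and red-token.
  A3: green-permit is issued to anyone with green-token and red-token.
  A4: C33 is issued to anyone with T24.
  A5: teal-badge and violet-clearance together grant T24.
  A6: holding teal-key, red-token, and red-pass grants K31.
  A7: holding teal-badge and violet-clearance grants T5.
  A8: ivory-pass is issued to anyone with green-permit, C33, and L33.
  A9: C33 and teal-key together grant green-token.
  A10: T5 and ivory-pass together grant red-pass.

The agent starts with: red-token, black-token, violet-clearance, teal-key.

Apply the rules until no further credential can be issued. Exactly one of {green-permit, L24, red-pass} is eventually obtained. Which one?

green-permit

Holding teal-key and red-token grants teal-badge (A2).
Holding teal-badge and violet-clearance grants T24 (A5).
Holding T24 grants C33 (A4).
Holding C33 and teal-key grants green-token (A9).
Holding green-token and red-token grants green-permit (A3).
red-pass would need T5 and ivory-pass (A10), but ivory-pass is never granted. No rule produces L24, and it is not given.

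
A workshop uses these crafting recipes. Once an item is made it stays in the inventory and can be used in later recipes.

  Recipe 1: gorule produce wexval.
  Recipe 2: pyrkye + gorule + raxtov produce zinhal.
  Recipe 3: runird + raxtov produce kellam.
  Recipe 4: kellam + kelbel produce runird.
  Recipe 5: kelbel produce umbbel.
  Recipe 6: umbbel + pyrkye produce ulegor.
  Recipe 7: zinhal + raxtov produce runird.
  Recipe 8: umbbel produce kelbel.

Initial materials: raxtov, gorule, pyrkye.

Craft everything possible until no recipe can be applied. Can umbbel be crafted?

umbbel would need kelbel (Recipe 5), but kelbel is never obtained.

No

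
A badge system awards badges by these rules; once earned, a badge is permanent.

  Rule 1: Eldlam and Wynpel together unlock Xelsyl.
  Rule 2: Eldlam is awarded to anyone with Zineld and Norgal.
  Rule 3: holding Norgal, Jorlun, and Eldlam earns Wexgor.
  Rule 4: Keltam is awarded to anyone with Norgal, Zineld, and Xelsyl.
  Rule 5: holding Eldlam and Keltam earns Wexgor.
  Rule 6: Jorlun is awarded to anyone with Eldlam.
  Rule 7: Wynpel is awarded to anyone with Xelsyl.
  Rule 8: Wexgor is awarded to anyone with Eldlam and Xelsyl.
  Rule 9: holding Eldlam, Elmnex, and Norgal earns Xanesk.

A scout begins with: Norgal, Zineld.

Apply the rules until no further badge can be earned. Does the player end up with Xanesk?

Xanesk would need Eldlam, Elmnex, and Norgal (Rule 9), but Elmnex is never earned.

No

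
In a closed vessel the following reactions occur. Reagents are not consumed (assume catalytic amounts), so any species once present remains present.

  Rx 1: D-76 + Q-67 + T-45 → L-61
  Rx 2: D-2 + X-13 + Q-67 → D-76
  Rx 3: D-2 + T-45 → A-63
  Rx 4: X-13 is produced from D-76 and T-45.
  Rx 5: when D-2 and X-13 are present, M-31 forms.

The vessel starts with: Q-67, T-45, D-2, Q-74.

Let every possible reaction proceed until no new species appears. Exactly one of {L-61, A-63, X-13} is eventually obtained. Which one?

D-2 and T-45 present → A-63 forms (Rx 3).
L-61 would need D-76, Q-67, and T-45 (Rx 1), but D-76 never forms. X-13 would need D-76 and T-45 (Rx 4), but D-76 never forms.

A-63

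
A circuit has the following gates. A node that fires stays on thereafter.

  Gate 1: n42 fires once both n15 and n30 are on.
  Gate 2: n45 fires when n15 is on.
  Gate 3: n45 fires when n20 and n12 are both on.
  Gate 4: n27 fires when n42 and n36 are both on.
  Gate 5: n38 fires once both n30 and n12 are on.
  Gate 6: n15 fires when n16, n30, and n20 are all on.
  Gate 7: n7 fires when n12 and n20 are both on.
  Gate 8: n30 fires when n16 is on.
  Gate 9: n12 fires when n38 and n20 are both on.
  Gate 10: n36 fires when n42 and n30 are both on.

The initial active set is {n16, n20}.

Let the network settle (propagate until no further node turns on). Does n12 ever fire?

No

n12 would need n38 and n20 (Gate 9), but n38 never turns on.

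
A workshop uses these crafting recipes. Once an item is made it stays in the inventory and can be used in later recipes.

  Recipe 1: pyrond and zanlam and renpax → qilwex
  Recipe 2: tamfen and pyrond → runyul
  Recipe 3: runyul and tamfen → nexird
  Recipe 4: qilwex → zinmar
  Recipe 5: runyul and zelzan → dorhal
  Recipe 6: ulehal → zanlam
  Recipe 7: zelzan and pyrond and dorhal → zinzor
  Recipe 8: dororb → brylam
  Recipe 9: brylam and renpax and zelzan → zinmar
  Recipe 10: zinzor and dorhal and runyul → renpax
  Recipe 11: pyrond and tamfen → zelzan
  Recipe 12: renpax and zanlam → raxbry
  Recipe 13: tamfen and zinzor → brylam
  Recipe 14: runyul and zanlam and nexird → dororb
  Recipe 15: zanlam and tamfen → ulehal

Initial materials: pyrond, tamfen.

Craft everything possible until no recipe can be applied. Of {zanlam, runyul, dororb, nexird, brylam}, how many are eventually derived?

3

Using Recipe 11, pyrond and tamfen make zelzan.
Using Recipe 2, tamfen and pyrond make runyul.
runyul and tamfen → nexird (Recipe 3).
runyul and zelzan → dorhal (Recipe 5).
zelzan and pyrond and dorhal → zinzor (Recipe 7).
Using Recipe 13, tamfen and zinzor make brylam.
zanlam would need ulehal (Recipe 6), but ulehal is never obtained.
runyul: reached.
dororb would need runyul, zanlam, and nexird (Recipe 14), but zanlam is never obtained.
nexird: reached.
brylam: reached.
Reached: runyul, nexird, and brylam — 3 of the 5.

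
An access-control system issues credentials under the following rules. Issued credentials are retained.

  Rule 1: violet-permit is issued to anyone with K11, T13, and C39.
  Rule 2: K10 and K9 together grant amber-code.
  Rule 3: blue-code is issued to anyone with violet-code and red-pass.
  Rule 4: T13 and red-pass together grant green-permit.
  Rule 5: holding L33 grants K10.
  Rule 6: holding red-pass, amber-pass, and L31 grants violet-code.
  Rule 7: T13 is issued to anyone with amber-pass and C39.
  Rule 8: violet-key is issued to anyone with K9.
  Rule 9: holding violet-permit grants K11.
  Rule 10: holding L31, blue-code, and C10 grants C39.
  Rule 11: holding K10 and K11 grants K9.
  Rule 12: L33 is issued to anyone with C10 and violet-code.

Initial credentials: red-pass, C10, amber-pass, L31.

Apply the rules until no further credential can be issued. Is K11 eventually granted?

No

K11 would need violet-permit (Rule 9), but violet-permit is never granted.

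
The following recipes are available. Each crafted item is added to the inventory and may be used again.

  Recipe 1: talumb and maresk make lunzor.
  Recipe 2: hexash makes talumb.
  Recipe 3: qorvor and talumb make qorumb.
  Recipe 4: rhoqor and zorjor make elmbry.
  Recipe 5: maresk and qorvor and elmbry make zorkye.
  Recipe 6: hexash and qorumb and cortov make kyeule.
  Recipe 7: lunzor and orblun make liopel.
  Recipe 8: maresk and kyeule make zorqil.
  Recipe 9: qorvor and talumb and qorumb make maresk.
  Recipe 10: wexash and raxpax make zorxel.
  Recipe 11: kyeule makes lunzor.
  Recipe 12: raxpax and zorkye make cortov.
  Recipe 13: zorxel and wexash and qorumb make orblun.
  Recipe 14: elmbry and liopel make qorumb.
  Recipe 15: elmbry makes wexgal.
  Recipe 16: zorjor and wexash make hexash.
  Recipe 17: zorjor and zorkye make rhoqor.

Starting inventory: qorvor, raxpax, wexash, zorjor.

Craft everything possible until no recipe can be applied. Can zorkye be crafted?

zorkye would need maresk, qorvor, and elmbry (Recipe 5), but elmbry is never obtained.

No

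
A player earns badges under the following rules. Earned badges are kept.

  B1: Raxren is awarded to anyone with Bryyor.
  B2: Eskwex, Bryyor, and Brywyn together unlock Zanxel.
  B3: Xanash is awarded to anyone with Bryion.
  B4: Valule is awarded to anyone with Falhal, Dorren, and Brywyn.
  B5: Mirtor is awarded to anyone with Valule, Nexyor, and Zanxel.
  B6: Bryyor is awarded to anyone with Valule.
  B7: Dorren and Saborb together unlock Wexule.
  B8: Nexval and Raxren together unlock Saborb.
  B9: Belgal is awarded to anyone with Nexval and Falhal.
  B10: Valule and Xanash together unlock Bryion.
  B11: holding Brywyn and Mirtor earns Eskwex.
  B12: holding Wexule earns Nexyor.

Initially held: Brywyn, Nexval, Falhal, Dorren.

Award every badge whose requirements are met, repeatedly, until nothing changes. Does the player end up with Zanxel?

Zanxel would need Eskwex, Bryyor, and Brywyn (B2), but Eskwex is never earned.

No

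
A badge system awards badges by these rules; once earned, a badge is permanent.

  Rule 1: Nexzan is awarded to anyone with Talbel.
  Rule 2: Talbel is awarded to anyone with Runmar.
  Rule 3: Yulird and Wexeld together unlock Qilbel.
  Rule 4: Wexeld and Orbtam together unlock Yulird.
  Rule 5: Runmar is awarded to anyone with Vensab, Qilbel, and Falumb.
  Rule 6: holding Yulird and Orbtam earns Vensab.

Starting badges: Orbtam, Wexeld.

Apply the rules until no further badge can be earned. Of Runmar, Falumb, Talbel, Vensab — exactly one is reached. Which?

Vensab

With Wexeld and Orbtam, Yulird is earned (Rule 4).
With Yulird and Orbtam, Vensab is earned (Rule 6).
No rule produces Falumb, and it is not given. Runmar would need Vensab, Qilbel, and Falumb (Rule 5), but Falumb is never earned. Talbel would need Runmar (Rule 2), but Runmar is never earned.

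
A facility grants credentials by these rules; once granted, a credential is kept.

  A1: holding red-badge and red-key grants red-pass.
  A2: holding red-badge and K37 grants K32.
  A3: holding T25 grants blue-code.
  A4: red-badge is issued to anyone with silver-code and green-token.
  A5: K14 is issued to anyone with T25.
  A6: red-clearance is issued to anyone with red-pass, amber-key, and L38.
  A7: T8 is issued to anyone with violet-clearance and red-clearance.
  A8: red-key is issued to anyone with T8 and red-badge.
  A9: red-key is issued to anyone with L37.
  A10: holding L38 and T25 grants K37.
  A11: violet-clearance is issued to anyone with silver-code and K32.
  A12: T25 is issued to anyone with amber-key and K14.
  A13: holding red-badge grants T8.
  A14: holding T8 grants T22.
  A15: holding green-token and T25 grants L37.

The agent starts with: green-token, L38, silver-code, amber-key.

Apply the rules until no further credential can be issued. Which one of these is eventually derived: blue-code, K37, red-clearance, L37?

red-clearance

Holding silver-code and green-token grants red-badge (A4).
Holding red-badge grants T8 (A13).
Holding T8 and red-badge grants red-key (A8).
Holding red-badge and red-key grants red-pass (A1).
Holding red-pass, amber-key, and L38 grants red-clearance (A6).
K37 would need L38 and T25 (A10), but T25 is never granted. L37 would need green-token and T25 (A15), but T25 is never granted. blue-code would need T25 (A3), but T25 is never granted.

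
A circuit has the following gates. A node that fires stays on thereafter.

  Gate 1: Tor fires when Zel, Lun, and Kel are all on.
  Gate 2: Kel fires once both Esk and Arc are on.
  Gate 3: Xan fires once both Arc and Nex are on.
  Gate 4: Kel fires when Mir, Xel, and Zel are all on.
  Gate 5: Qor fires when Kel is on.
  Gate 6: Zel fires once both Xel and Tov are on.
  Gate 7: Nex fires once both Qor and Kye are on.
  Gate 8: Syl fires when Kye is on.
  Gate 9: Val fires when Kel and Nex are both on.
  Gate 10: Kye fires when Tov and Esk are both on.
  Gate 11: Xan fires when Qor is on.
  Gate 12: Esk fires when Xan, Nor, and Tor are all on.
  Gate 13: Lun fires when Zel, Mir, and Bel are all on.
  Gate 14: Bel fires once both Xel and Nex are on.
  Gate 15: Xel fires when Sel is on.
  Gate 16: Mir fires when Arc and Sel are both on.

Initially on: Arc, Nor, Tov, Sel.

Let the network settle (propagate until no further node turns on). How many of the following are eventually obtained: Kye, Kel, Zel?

2

Sel is on, so Xel fires (Gate 15).
Arc and Sel are on, so Mir fires (Gate 16).
Xel and Tov are on, so Zel fires (Gate 6).
Gate 4: Mir, Xel, and Zel on → Kel on.
Kye would need Tov and Esk (Gate 10), but Esk never turns on.
Kel: reached.
Zel: reached.
Reached: Kel and Zel — 2 of the 3.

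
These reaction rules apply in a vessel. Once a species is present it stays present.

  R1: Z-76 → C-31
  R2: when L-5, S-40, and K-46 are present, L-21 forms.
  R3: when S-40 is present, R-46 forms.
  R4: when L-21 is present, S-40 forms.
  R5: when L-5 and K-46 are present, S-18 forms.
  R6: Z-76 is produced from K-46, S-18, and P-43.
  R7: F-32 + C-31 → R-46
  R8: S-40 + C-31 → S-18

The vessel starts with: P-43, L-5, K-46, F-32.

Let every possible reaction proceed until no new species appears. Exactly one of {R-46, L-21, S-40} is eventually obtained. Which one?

L-5 and K-46 present → S-18 forms (R5).
K-46, S-18, and P-43 present → Z-76 forms (R6).
Z-76 present → C-31 forms (R1).
F-32 and C-31 present → R-46 forms (R7).
S-40 would need L-21 (R4), but L-21 never forms. L-21 would need L-5, S-40, and K-46 (R2), but S-40 never forms.

R-46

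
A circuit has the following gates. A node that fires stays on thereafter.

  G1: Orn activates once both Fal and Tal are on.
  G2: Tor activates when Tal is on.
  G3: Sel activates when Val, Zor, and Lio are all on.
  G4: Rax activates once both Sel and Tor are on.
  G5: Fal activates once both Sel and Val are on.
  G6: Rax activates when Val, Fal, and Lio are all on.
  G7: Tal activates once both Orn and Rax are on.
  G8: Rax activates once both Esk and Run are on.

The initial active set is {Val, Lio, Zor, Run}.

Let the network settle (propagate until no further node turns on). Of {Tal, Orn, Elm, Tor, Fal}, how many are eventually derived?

1

G3: Val, Zor, and Lio on → Sel on.
Sel and Val are on, so Fal activates (G5).
Tal would need Orn and Rax (G7), but Orn never turns on.
Orn would need Fal and Tal (G1), but Tal never turns on.
No rule produces Elm, and it is not given.
Tor would need Tal (G2), but Tal never turns on.
Fal: reached.
Reached: Fal — 1 of the 5.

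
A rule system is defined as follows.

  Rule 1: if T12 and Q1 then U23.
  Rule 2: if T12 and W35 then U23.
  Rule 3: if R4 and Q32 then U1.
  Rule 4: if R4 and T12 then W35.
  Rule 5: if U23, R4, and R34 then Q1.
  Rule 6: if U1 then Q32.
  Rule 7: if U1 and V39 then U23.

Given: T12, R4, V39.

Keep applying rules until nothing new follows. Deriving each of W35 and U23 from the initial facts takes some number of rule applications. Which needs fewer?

W35

W35: R4 and T12 hold, so W35 follows (Rule 4). [1 rule application]
U23: From R4 and T12, Rule 4 gives W35. From T12 and W35, Rule 2 gives U23. [2 rule applications]
W35 needs fewer.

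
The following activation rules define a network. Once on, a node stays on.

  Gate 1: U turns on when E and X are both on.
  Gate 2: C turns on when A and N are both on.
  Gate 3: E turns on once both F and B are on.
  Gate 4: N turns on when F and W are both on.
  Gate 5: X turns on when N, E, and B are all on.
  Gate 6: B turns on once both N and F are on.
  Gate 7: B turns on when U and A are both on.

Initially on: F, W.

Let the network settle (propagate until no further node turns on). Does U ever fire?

Gate 4: F and W on → N on.
Gate 6: N and F on → B on.
F and B are on, so E turns on (Gate 3).
Gate 5: N, E, and B on → X on.
Gate 1: E and X on → U on.

Yes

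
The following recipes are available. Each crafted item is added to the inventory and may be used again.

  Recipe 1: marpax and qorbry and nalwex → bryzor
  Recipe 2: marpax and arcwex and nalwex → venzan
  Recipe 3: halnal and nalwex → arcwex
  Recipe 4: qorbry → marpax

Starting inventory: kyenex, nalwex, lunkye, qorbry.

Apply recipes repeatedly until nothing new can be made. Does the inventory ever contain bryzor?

Using Recipe 4, qorbry makes marpax.
Using Recipe 1, marpax, qorbry, and nalwex make bryzor.

Yes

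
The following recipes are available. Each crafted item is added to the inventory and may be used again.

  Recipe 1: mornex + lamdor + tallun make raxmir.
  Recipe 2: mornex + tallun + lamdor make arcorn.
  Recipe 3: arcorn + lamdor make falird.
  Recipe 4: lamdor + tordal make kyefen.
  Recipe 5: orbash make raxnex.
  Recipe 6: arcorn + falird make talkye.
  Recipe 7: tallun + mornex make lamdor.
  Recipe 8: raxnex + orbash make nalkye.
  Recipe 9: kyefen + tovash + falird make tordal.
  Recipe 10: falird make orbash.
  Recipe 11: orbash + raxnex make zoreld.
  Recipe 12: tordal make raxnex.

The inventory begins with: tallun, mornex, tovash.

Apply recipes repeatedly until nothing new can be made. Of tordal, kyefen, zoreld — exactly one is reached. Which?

zoreld

Using Recipe 7, tallun and mornex make lamdor.
mornex + tallun + lamdor → arcorn (Recipe 2).
Using Recipe 3, arcorn and lamdor make falird.
falird → orbash (Recipe 10).
orbash → raxnex (Recipe 5).
orbash + raxnex → zoreld (Recipe 11).
kyefen would need lamdor and tordal (Recipe 4), but tordal is never obtained. tordal would need kyefen, tovash, and falird (Recipe 9), but kyefen is never obtained.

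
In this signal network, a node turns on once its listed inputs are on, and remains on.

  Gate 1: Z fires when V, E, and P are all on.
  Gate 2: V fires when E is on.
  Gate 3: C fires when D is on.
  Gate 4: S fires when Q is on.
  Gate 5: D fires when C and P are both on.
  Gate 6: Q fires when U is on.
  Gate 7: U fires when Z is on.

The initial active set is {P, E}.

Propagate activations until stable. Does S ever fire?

Yes

Gate 2: E on → V on.
V, E, and P are on, so Z fires (Gate 1).
Gate 7: Z on → U on.
U is on, so Q fires (Gate 6).
Gate 4: Q on → S on.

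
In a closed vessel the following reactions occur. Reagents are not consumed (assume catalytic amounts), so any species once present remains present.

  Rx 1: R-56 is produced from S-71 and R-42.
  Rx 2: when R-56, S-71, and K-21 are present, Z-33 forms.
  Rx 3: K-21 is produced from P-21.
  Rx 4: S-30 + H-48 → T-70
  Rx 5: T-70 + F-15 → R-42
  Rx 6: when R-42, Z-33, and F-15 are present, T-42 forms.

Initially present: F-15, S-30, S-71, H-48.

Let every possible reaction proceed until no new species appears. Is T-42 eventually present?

T-42 would need R-42, Z-33, and F-15 (Rx 6), but Z-33 never forms.

No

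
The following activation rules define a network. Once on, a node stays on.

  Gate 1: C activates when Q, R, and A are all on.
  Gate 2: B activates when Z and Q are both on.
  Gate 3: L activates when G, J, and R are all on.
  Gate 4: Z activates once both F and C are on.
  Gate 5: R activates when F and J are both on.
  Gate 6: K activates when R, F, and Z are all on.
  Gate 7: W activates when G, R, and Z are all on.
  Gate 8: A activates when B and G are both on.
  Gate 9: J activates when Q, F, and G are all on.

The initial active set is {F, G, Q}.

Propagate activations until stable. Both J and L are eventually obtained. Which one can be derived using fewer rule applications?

J: Gate 9: Q, F, and G on → J on. [1 rule application]
L: Gate 9: Q, F, and G on → J on. Gate 5: F and J on → R on. Gate 3: G, J, and R on → L on. [3 rule applications]
J needs fewer.

J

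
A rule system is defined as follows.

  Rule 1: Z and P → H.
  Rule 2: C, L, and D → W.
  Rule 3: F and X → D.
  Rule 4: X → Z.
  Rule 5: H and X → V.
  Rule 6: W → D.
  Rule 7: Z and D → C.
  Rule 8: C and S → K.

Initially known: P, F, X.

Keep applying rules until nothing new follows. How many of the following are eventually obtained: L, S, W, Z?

1

From X, Rule 4 gives Z.
No rule produces L, and it is not given.
No rule produces S, and it is not given.
W would need C, L, and D (Rule 2), but L is never established.
Z: reached.
Reached: Z — 1 of the 4.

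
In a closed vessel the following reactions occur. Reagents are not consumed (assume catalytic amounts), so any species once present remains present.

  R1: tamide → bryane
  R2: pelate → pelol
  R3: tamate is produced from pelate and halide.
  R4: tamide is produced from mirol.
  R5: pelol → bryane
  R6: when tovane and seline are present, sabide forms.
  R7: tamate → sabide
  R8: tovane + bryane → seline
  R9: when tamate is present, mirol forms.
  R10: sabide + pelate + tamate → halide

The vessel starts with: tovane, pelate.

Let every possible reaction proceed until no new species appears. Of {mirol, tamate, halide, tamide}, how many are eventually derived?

0

mirol would need tamate (R9), but tamate never forms.
tamate would need pelate and halide (R3), but halide never forms.
halide would need sabide, pelate, and tamate (R10), but tamate never forms.
tamide would need mirol (R4), but mirol never forms.
None of the 4 are reached.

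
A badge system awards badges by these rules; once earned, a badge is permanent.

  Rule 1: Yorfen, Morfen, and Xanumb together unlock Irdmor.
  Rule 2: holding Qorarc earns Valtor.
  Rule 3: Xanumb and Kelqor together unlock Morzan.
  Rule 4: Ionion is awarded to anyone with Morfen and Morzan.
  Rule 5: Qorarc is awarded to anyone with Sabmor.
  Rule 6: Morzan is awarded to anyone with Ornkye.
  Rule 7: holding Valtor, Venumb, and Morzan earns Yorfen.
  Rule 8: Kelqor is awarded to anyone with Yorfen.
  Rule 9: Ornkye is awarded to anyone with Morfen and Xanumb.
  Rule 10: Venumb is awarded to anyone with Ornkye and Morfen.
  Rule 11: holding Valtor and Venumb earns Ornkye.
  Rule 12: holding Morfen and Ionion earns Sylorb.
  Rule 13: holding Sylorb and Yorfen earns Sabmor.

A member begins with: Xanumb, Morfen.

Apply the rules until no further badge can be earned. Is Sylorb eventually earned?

Yes

With Morfen and Xanumb, Ornkye is earned (Rule 9).
With Ornkye, Morzan is earned (Rule 6).
With Morfen and Morzan, Ionion is earned (Rule 4).
With Morfen and Ionion, Sylorb is earned (Rule 12).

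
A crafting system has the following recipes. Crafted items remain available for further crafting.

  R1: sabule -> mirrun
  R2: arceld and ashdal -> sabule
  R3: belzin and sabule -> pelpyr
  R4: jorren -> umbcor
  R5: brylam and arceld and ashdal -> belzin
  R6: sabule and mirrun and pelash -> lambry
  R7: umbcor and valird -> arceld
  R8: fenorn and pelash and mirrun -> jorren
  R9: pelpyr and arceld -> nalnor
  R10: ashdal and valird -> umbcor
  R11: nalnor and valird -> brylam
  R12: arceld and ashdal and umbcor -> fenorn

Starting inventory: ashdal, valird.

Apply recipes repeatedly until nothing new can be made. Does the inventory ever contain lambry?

No

lambry would need sabule, mirrun, and pelash (R6), but pelash is never obtained.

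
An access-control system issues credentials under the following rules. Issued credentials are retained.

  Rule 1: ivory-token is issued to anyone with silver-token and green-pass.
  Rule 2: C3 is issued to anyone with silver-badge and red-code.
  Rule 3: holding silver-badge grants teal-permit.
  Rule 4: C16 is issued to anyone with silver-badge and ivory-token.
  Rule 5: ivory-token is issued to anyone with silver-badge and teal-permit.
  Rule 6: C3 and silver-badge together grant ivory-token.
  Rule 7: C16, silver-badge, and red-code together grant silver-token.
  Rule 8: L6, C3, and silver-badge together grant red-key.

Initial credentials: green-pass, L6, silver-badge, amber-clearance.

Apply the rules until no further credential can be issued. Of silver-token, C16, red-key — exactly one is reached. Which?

Holding silver-badge grants teal-permit (Rule 3).
Holding silver-badge and teal-permit grants ivory-token (Rule 5).
Holding silver-badge and ivory-token grants C16 (Rule 4).
silver-token would need C16, silver-badge, and red-code (Rule 7), but red-code is never granted. red-key would need L6, C3, and silver-badge (Rule 8), but C3 is never granted.

C16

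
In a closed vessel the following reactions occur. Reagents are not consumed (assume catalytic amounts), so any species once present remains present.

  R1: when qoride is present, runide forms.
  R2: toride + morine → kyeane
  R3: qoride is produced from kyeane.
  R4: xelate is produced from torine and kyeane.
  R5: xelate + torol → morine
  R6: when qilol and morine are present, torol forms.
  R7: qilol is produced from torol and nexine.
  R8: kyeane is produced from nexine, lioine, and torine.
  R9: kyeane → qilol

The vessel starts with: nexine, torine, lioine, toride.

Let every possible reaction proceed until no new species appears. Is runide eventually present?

Yes

nexine, lioine, and torine present → kyeane forms (R8).
kyeane present → qoride forms (R3).
qoride present → runide forms (R1).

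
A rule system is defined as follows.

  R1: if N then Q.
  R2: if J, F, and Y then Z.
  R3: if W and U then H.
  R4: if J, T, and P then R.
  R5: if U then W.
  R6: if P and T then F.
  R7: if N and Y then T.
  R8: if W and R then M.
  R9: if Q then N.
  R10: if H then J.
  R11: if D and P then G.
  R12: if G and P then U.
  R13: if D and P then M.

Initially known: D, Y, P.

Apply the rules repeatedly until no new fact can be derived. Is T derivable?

T would need N and Y (R7), but N is never established.

No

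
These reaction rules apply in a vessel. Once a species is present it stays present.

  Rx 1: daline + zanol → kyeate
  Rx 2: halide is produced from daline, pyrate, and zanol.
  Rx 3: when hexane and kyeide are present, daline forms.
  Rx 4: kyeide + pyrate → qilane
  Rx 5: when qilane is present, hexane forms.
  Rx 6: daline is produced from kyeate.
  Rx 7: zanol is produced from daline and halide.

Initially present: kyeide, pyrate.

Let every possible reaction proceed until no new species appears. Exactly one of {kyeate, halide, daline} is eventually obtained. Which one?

daline

kyeide and pyrate present → qilane forms (Rx 4).
qilane present → hexane forms (Rx 5).
hexane and kyeide present → daline forms (Rx 3).
kyeate would need daline and zanol (Rx 1), but zanol never forms. halide would need daline, pyrate, and zanol (Rx 2), but zanol never forms.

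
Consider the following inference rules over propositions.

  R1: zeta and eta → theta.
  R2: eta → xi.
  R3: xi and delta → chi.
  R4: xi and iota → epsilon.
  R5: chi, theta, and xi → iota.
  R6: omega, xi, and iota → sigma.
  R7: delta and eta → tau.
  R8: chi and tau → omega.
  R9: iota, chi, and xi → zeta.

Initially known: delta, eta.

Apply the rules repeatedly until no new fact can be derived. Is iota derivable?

iota would need chi, theta, and xi (R5), but theta is never established.

No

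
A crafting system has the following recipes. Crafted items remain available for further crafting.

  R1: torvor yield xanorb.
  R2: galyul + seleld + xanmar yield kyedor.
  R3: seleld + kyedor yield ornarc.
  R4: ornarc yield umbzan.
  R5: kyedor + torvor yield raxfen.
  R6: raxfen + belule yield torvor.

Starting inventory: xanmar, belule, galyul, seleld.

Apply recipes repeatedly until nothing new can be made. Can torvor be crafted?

No

torvor would need raxfen and belule (R6), but raxfen is never obtained.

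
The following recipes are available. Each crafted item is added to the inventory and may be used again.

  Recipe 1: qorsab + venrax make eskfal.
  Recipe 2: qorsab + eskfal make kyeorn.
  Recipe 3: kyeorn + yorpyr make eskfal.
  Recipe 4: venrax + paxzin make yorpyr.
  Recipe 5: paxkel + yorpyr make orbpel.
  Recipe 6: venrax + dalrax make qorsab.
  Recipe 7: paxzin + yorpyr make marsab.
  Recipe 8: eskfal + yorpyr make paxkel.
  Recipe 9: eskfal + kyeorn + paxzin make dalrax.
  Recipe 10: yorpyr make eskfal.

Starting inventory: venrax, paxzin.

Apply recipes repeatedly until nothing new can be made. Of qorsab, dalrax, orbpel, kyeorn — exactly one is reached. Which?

Using Recipe 4, venrax and paxzin make yorpyr.
Using Recipe 10, yorpyr makes eskfal.
eskfal + yorpyr → paxkel (Recipe 8).
paxkel + yorpyr → orbpel (Recipe 5).
kyeorn would need qorsab and eskfal (Recipe 2), but qorsab is never obtained. qorsab would need venrax and dalrax (Recipe 6), but dalrax is never obtained. dalrax would need eskfal, kyeorn, and paxzin (Recipe 9), but kyeorn is never obtained.

orbpel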